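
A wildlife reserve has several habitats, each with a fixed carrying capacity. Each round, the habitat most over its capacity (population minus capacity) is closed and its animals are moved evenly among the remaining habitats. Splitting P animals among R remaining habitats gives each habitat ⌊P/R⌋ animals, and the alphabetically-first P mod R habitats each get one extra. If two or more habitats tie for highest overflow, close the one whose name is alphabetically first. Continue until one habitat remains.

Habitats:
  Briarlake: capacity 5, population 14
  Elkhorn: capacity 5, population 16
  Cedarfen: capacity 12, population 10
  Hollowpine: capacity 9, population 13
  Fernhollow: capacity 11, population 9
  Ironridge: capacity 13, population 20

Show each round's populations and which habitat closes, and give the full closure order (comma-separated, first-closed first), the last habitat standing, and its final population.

Round 1: Briarlake=14 Cedarfen=10 Elkhorn=16 Fernhollow=9 Hollowpine=13 Ironridge=20 → close Elkhorn (overflow 11)
  16÷5 = 3 each, +1 to first 1
Round 2: Briarlake=18 Cedarfen=13 Fernhollow=12 Hollowpine=16 Ironridge=23 → close Briarlake (overflow 13)
  18÷4 = 4 each, +1 to first 2
Round 3: Cedarfen=18 Fernhollow=17 Hollowpine=20 Ironridge=27 → close Ironridge (overflow 14)
  27÷3 = 9 each, +1 to first 0
Round 4: Cedarfen=27 Fernhollow=26 Hollowpine=29 → close Hollowpine (overflow 20)
  29÷2 = 14 each, +1 to first 1
Round 5: Cedarfen=42 Fernhollow=40 → close Cedarfen (overflow 30)
  42÷1 = 42 each, +1 to first 0

Closure order: Elkhorn, Briarlake, Ironridge, Hollowpine, Cedarfen
Last habitat: Fernhollow with 82 animals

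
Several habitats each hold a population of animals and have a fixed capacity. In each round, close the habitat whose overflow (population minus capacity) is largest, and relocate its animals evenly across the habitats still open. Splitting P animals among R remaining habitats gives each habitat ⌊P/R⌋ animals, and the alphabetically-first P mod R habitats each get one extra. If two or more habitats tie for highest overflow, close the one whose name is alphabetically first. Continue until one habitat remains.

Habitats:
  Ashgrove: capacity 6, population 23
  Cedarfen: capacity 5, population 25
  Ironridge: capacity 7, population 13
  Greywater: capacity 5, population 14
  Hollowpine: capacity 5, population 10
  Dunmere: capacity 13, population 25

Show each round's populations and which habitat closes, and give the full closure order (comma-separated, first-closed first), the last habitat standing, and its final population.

Round 1: Ashgrove=23 Cedarfen=25 Dunmere=25 Greywater=14 Hollowpine=10 Ironridge=13 → close Cedarfen (overflow 20)
  25÷5 = 5 each, +1 to first 0
Round 2: Ashgrove=28 Dunmere=30 Greywater=19 Hollowpine=15 Ironridge=18 → close Ashgrove (overflow 22)
  28÷4 = 7 each, +1 to first 0
Round 3: Dunmere=37 Greywater=26 Hollowpine=22 Ironridge=25 → close Dunmere (overflow 24)
  37÷3 = 12 each, +1 to first 1
Round 4: Greywater=39 Hollowpine=34 Ironridge=37 → close Greywater (overflow 34)
  39÷2 = 19 each, +1 to first 1
Round 5: Hollowpine=54 Ironridge=56 → close Hollowpine (overflow 49)
  54÷1 = 54 each, +1 to first 0

Closure order: Cedarfen, Ashgrove, Dunmere, Greywater, Hollowpine
Last habitat: Ironridge with 110 animals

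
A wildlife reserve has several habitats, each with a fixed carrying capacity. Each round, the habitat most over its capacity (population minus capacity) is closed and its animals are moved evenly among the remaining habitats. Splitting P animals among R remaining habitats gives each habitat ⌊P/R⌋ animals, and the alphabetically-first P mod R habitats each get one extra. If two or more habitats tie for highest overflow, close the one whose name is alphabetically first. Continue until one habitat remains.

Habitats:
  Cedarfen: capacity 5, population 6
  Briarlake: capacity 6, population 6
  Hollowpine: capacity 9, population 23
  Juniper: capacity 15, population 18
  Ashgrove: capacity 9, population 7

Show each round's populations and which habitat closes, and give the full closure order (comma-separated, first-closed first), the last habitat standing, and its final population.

Round 1: Ashgrove=7 Briarlake=6 Cedarfen=6 Hollowpine=23 Juniper=18 → close Hollowpine (overflow 14)
  23÷4 = 5 each, +1 to first 3
Round 2: Ashgrove=13 Briarlake=12 Cedarfen=12 Juniper=23 → close Juniper (overflow 8)
  23÷3 = 7 each, +1 to first 2
Round 3: Ashgrove=21 Briarlake=20 Cedarfen=19 → close Briarlake (overflow 14)
  20÷2 = 10 each, +1 to first 0
Round 4: Ashgrove=31 Cedarfen=29 → close Cedarfen (overflow 24)
  29÷1 = 29 each, +1 to first 0

Closure order: Hollowpine, Juniper, Briarlake, Cedarfen
Last habitat: Ashgrove with 60 animals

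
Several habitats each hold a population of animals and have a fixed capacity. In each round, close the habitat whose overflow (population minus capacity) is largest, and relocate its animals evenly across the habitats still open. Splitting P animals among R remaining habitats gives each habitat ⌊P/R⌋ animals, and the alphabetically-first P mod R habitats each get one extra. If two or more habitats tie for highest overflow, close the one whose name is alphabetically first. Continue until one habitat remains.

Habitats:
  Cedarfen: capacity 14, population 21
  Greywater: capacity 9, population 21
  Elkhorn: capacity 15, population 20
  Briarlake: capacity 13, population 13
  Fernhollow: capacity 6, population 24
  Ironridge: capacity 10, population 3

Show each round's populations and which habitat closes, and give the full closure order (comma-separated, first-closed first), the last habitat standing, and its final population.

Round 1: Briarlake=13 Cedarfen=21 Elkhorn=20 Fernhollow=24 Greywater=21 Ironridge=3 → close Fernhollow (overflow 18)
  24÷5 = 4 each, +1 to first 4
Round 2: Briarlake=18 Cedarfen=26 Elkhorn=25 Greywater=26 Ironridge=7 → close Greywater (overflow 17)
  26÷4 = 6 each, +1 to first 2
Round 3: Briarlake=25 Cedarfen=33 Elkhorn=31 Ironridge=13 → close Cedarfen (overflow 19)
  33÷3 = 11 each, +1 to first 0
Round 4: Briarlake=36 Elkhorn=42 Ironridge=24 → close Elkhorn (overflow 27)
  42÷2 = 21 each, +1 to first 0
Round 5: Briarlake=57 Ironridge=45 → close Briarlake (overflow 44)
  57÷1 = 57 each, +1 to first 0

Closure order: Fernhollow, Greywater, Cedarfen, Elkhorn, Briarlake
Last habitat: Ironridge with 102 animals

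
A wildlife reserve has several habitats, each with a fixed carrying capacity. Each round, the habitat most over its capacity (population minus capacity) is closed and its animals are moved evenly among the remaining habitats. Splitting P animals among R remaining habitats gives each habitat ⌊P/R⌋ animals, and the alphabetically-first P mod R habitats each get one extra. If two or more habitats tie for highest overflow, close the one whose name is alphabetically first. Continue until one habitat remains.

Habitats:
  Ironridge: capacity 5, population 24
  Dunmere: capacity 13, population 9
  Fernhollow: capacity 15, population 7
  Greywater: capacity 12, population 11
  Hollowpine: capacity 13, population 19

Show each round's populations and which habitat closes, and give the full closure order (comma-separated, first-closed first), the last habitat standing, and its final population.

Round 1: Dunmere=9 Fernhollow=7 Greywater=11 Hollowpine=19 Ironridge=24 → close Ironridge (overflow 19)
  24÷4 = 6 each, +1 to first 0
Round 2: Dunmere=15 Fernhollow=13 Greywater=17 Hollowpine=25 → close Hollowpine (overflow 12)
  25÷3 = 8 each, +1 to first 1
Round 3: Dunmere=24 Fernhollow=21 Greywater=25 → close Greywater (overflow 13)
  25÷2 = 12 each, +1 to first 1
Round 4: Dunmere=37 Fernhollow=33 → close Dunmere (overflow 24)
  37÷1 = 37 each, +1 to first 0

Closure order: Ironridge, Hollowpine, Greywater, Dunmere
Last habitat: Fernhollow with 70 animals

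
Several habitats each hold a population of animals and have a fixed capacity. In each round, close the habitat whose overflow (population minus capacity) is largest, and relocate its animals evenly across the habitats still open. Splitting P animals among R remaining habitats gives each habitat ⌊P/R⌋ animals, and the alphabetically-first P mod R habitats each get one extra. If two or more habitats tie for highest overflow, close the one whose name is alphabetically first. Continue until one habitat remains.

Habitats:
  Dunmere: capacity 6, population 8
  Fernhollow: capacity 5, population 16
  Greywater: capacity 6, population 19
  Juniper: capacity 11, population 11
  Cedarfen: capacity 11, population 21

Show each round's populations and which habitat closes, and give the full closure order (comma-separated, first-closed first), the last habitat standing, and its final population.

Round 1: Cedarfen=21 Dunmere=8 Fernhollow=16 Greywater=19 Juniper=11 → close Greywater (overflow 13)
  19÷4 = 4 each, +1 to first 3
Round 2: Cedarfen=26 Dunmere=13 Fernhollow=21 Juniper=15 → close Fernhollow (overflow 16)
  21÷3 = 7 each, +1 to first 0
Round 3: Cedarfen=33 Dunmere=20 Juniper=22 → close Cedarfen (overflow 22)
  33÷2 = 16 each, +1 to first 1
Round 4: Dunmere=37 Juniper=38 → close Dunmere (overflow 31)
  37÷1 = 37 each, +1 to first 0

Closure order: Greywater, Fernhollow, Cedarfen, Dunmere
Last habitat: Juniper with 75 animals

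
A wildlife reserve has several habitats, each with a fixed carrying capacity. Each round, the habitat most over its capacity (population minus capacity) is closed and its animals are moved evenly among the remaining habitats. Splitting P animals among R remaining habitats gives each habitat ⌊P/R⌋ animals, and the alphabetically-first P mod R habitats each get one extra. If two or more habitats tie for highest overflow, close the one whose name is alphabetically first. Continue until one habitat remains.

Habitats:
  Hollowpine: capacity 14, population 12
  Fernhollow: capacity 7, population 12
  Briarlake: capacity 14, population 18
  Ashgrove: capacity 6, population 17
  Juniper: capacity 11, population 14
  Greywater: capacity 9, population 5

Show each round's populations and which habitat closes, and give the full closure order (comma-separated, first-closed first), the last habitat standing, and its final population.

Round 1: Ashgrove=17 Briarlake=18 Fernhollow=12 Greywater=5 Hollowpine=12 Juniper=14 → close Ashgrove (overflow 11)
  17÷5 = 3 each, +1 to first 2
Round 2: Briarlake=22 Fernhollow=16 Greywater=8 Hollowpine=15 Juniper=17 → close Fernhollow (overflow 9)
  16÷4 = 4 each, +1 to first 0
Round 3: Briarlake=26 Greywater=12 Hollowpine=19 Juniper=21 → close Briarlake (overflow 12)
  26÷3 = 8 each, +1 to first 2
Round 4: Greywater=21 Hollowpine=28 Juniper=29 → close Juniper (overflow 18)
  29÷2 = 14 each, +1 to first 1
Round 5: Greywater=36 Hollowpine=42 → close Hollowpine (overflow 28)
  42÷1 = 42 each, +1 to first 0

Closure order: Ashgrove, Fernhollow, Briarlake, Juniper, Hollowpine
Last habitat: Greywater with 78 animals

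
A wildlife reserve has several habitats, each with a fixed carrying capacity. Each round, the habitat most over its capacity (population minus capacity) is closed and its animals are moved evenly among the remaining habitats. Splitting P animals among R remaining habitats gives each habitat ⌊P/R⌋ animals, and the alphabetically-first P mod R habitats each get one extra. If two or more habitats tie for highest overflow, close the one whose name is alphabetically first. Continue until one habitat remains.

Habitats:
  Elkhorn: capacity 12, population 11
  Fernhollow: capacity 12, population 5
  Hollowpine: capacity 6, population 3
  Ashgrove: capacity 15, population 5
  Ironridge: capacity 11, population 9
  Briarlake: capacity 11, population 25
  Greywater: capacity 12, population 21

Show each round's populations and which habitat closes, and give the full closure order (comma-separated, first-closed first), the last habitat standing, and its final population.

Round 1: Ashgrove=5 Briarlake=25 Elkhorn=11 Fernhollow=5 Greywater=21 Hollowpine=3 Ironridge=9 → close Briarlake (overflow 14)
  25÷6 = 4 each, +1 to first 1
Round 2: Ashgrove=10 Elkhorn=15 Fernhollow=9 Greywater=25 Hollowpine=7 Ironridge=13 → close Greywater (overflow 13)
  25÷5 = 5 each, +1 to first 0
Round 3: Ashgrove=15 Elkhorn=20 Fernhollow=14 Hollowpine=12 Ironridge=18 → close Elkhorn (overflow 8)
  20÷4 = 5 each, +1 to first 0
Round 4: Ashgrove=20 Fernhollow=19 Hollowpine=17 Ironridge=23 → close Ironridge (overflow 12)
  23÷3 = 7 each, +1 to first 2
Round 5: Ashgrove=28 Fernhollow=27 Hollowpine=24 → close Hollowpine (overflow 18)
  24÷2 = 12 each, +1 to first 0
Round 6: Ashgrove=40 Fernhollow=39 → close Fernhollow (overflow 27)
  39÷1 = 39 each, +1 to first 0

Closure order: Briarlake, Greywater, Elkhorn, Ironridge, Hollowpine, Fernhollow
Last habitat: Ashgrove with 79 animals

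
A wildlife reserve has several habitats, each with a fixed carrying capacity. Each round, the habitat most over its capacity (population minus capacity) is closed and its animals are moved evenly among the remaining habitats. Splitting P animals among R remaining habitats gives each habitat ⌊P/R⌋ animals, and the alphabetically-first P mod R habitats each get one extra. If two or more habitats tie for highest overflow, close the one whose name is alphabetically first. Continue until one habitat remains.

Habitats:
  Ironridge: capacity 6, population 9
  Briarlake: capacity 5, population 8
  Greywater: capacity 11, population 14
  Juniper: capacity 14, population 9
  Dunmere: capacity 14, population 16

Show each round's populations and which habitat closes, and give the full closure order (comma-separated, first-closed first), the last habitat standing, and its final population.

Round 1: Briarlake=8 Dunmere=16 Greywater=14 Ironridge=9 Juniper=9 → close Briarlake (overflow 3)
  8÷4 = 2 each, +1 to first 0
Round 2: Dunmere=18 Greywater=16 Ironridge=11 Juniper=11 → close Greywater (overflow 5)
  16÷3 = 5 each, +1 to first 1
Round 3: Dunmere=24 Ironridge=16 Juniper=16 → close Dunmere (overflow 10)
  24÷2 = 12 each, +1 to first 0
Round 4: Ironridge=28 Juniper=28 → close Ironridge (overflow 22)
  28÷1 = 28 each, +1 to first 0

Closure order: Briarlake, Greywater, Dunmere, Ironridge
Last habitat: Juniper with 56 animals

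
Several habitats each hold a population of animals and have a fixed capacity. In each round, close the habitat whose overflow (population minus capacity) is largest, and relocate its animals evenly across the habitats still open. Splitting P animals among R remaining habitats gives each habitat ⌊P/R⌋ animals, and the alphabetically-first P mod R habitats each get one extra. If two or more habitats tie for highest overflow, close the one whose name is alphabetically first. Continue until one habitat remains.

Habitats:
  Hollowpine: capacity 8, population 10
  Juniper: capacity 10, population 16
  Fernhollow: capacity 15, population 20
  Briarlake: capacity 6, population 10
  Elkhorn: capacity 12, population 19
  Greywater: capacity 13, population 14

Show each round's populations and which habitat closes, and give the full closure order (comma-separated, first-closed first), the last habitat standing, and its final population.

Round 1: Briarlake=10 Elkhorn=19 Fernhollow=20 Greywater=14 Hollowpine=10 Juniper=16 → close Elkhorn (overflow 7)
  19÷5 = 3 each, +1 to first 4
Round 2: Briarlake=14 Fernhollow=24 Greywater=18 Hollowpine=14 Juniper=19 → close Fernhollow (overflow 9)
  24÷4 = 6 each, +1 to first 0
Round 3: Briarlake=20 Greywater=24 Hollowpine=20 Juniper=25 → close Juniper (overflow 15)
  25÷3 = 8 each, +1 to first 1
Round 4: Briarlake=29 Greywater=32 Hollowpine=28 → close Briarlake (overflow 23)
  29÷2 = 14 each, +1 to first 1
Round 5: Greywater=47 Hollowpine=42 → close Greywater (overflow 34)
  47÷1 = 47 each, +1 to first 0

Closure order: Elkhorn, Fernhollow, Juniper, Briarlake, Greywater
Last habitat: Hollowpine with 89 animals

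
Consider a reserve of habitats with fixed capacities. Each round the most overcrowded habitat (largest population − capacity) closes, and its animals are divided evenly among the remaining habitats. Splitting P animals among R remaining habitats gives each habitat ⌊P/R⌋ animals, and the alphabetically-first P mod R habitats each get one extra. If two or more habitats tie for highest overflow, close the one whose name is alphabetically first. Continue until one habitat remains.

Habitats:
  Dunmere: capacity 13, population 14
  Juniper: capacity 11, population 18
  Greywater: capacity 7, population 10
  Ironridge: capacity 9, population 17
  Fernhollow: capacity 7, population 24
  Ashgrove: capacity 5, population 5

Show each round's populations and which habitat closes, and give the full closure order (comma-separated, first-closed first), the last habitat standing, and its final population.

Round 1: Ashgrove=5 Dunmere=14 Fernhollow=24 Greywater=10 Ironridge=17 Juniper=18 → close Fernhollow (overflow 17)
  24÷5 = 4 each, +1 to first 4
Round 2: Ashgrove=10 Dunmere=19 Greywater=15 Ironridge=22 Juniper=22 → close Ironridge (overflow 13)
  22÷4 = 5 each, +1 to first 2
Round 3: Ashgrove=16 Dunmere=25 Greywater=20 Juniper=27 → close Juniper (overflow 16)
  27÷3 = 9 each, +1 to first 0
Round 4: Ashgrove=25 Dunmere=34 Greywater=29 → close Greywater (overflow 22)
  29÷2 = 14 each, +1 to first 1
Round 5: Ashgrove=40 Dunmere=48 → close Ashgrove (overflow 35)
  40÷1 = 40 each, +1 to first 0

Closure order: Fernhollow, Ironridge, Juniper, Greywater, Ashgrove
Last habitat: Dunmere with 88 animals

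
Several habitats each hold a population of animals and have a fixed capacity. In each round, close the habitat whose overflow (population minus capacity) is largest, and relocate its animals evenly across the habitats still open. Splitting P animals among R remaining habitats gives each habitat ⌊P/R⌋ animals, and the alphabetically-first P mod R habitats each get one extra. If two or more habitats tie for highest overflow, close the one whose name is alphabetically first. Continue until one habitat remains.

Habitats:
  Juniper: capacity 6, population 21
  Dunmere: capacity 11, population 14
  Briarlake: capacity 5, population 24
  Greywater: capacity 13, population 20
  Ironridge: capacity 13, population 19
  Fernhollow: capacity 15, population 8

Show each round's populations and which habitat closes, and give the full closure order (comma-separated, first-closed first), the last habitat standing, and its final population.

Round 1: Briarlake=24 Dunmere=14 Fernhollow=8 Greywater=20 Ironridge=19 Juniper=21 → close Briarlake (overflow 19)
  24÷5 = 4 each, +1 to first 4
Round 2: Dunmere=19 Fernhollow=13 Greywater=25 Ironridge=24 Juniper=25 → close Juniper (overflow 19)
  25÷4 = 6 each, +1 to first 1
Round 3: Dunmere=26 Fernhollow=19 Greywater=31 Ironridge=30 → close Greywater (overflow 18)
  31÷3 = 10 each, +1 to first 1
Round 4: Dunmere=37 Fernhollow=29 Ironridge=40 → close Ironridge (overflow 27)
  40÷2 = 20 each, +1 to first 0
Round 5: Dunmere=57 Fernhollow=49 → close Dunmere (overflow 46)
  57÷1 = 57 each, +1 to first 0

Closure order: Briarlake, Juniper, Greywater, Ironridge, Dunmere
Last habitat: Fernhollow with 106 animals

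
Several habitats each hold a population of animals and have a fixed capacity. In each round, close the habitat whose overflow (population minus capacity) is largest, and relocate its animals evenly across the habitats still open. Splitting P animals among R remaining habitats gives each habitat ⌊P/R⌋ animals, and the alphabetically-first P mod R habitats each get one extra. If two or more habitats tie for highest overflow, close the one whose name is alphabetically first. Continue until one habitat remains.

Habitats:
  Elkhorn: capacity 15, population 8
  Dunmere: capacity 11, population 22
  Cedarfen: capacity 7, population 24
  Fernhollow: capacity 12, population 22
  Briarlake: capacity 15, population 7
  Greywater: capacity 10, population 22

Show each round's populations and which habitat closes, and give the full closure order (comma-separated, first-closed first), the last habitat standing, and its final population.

Closure order: Cedarfen, Dunmere, Fernhollow, Greywater, Briarlake
Last habitat: Elkhorn with 105 animals

Round 1: Briarlake=7 Cedarfen=24 Dunmere=22 Elkhorn=8 Fernhollow=22 Greywater=22 → close Cedarfen (overflow 17)
  24÷5 = 4 each, +1 to first 4
Round 2: Briarlake=12 Dunmere=27 Elkhorn=13 Fernhollow=27 Greywater=26 → close Dunmere (overflow 16)
  27÷4 = 6 each, +1 to first 3
Round 3: Briarlake=19 Elkhorn=20 Fernhollow=34 Greywater=32 → close Fernhollow (overflow 22)
  34÷3 = 11 each, +1 to first 1
Round 4: Briarlake=31 Elkhorn=31 Greywater=43 → close Greywater (overflow 33)
  43÷2 = 21 each, +1 to first 1
Round 5: Briarlake=53 Elkhorn=52 → close Briarlake (overflow 38)
  53÷1 = 53 each, +1 to first 0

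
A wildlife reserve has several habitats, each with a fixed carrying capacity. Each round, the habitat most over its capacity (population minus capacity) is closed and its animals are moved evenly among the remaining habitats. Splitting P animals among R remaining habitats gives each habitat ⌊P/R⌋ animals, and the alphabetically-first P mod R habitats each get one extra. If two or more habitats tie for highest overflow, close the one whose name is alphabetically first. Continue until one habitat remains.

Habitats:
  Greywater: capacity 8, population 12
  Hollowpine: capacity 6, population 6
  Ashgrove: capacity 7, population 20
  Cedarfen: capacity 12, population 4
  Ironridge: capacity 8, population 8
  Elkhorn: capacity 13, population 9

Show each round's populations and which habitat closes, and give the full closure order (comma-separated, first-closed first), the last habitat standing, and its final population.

Closure order: Ashgrove, Greywater, Hollowpine, Ironridge, Elkhorn
Last habitat: Cedarfen with 59 animals

Round 1: Ashgrove=20 Cedarfen=4 Elkhorn=9 Greywater=12 Hollowpine=6 Ironridge=8 → close Ashgrove (overflow 13)
  20÷5 = 4 each, +1 to first 0
Round 2: Cedarfen=8 Elkhorn=13 Greywater=16 Hollowpine=10 Ironridge=12 → close Greywater (overflow 8)
  16÷4 = 4 each, +1 to first 0
Round 3: Cedarfen=12 Elkhorn=17 Hollowpine=14 Ironridge=16 → close Hollowpine (overflow 8)
  14÷3 = 4 each, +1 to first 2
Round 4: Cedarfen=17 Elkhorn=22 Ironridge=20 → close Ironridge (overflow 12)
  20÷2 = 10 each, +1 to first 0
Round 5: Cedarfen=27 Elkhorn=32 → close Elkhorn (overflow 19)
  32÷1 = 32 each, +1 to first 0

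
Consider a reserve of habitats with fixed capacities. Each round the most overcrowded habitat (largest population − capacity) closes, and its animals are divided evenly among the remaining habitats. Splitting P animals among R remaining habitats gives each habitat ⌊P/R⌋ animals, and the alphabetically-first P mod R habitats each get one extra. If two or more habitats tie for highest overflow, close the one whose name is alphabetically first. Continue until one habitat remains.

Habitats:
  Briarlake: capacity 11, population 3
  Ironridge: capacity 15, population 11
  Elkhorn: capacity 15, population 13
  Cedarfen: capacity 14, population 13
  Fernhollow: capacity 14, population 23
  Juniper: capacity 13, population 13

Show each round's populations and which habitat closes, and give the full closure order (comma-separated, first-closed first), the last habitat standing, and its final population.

Round 1: Briarlake=3 Cedarfen=13 Elkhorn=13 Fernhollow=23 Ironridge=11 Juniper=13 → close Fernhollow (overflow 9)
  23÷5 = 4 each, +1 to first 3
Round 2: Briarlake=8 Cedarfen=18 Elkhorn=18 Ironridge=15 Juniper=17 → close Cedarfen (overflow 4)
  18÷4 = 4 each, +1 to first 2
Round 3: Briarlake=13 Elkhorn=23 Ironridge=19 Juniper=21 → close Elkhorn (overflow 8)
  23÷3 = 7 each, +1 to first 2
Round 4: Briarlake=21 Ironridge=27 Juniper=28 → close Juniper (overflow 15)
  28÷2 = 14 each, +1 to first 0
Round 5: Briarlake=35 Ironridge=41 → close Ironridge (overflow 26)
  41÷1 = 41 each, +1 to first 0

Closure order: Fernhollow, Cedarfen, Elkhorn, Juniper, Ironridge
Last habitat: Briarlake with 76 animals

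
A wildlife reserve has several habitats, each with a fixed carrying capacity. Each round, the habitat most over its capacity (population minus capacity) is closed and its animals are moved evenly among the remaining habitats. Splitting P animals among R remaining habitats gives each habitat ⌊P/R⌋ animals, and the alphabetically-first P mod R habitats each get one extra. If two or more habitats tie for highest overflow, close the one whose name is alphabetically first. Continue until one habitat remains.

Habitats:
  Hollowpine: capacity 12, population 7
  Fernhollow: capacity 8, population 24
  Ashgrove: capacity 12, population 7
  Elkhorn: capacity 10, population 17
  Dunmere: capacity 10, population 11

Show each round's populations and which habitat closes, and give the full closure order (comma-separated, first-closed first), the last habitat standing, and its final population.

Round 1: Ashgrove=7 Dunmere=11 Elkhorn=17 Fernhollow=24 Hollowpine=7 → close Fernhollow (overflow 16)
  24÷4 = 6 each, +1 to first 0
Round 2: Ashgrove=13 Dunmere=17 Elkhorn=23 Hollowpine=13 → close Elkhorn (overflow 13)
  23÷3 = 7 each, +1 to first 2
Round 3: Ashgrove=21 Dunmere=25 Hollowpine=20 → close Dunmere (overflow 15)
  25÷2 = 12 each, +1 to first 1
Round 4: Ashgrove=34 Hollowpine=32 → close Ashgrove (overflow 22)
  34÷1 = 34 each, +1 to first 0

Closure order: Fernhollow, Elkhorn, Dunmere, Ashgrove
Last habitat: Hollowpine with 66 animals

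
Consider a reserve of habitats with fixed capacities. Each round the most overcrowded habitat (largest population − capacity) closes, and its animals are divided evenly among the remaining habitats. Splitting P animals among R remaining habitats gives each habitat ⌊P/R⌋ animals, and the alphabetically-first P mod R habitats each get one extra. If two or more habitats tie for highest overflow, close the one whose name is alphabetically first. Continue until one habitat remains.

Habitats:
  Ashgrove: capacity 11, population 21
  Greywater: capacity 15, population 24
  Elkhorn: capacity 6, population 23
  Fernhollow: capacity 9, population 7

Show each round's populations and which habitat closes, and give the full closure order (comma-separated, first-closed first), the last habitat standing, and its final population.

Round 1: Ashgrove=21 Elkhorn=23 Fernhollow=7 Greywater=24 → close Elkhorn (overflow 17)
  23÷3 = 7 each, +1 to first 2
Round 2: Ashgrove=29 Fernhollow=15 Greywater=31 → close Ashgrove (overflow 18)
  29÷2 = 14 each, +1 to first 1
Round 3: Fernhollow=30 Greywater=45 → close Greywater (overflow 30)
  45÷1 = 45 each, +1 to first 0

Closure order: Elkhorn, Ashgrove, Greywater
Last habitat: Fernhollow with 75 animals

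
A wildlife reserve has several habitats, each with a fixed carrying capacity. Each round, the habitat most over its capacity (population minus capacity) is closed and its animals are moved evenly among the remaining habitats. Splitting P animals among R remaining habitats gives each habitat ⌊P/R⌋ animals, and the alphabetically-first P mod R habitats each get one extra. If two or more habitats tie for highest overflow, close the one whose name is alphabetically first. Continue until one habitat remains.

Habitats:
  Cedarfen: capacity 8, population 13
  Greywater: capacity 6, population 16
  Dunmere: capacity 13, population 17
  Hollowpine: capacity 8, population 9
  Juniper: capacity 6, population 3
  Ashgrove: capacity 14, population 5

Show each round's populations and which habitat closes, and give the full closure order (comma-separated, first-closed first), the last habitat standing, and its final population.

Round 1: Ashgrove=5 Cedarfen=13 Dunmere=17 Greywater=16 Hollowpine=9 Juniper=3 → close Greywater (overflow 10)
  16÷5 = 3 each, +1 to first 1
Round 2: Ashgrove=9 Cedarfen=16 Dunmere=20 Hollowpine=12 Juniper=6 → close Cedarfen (overflow 8)
  16÷4 = 4 each, +1 to first 0
Round 3: Ashgrove=13 Dunmere=24 Hollowpine=16 Juniper=10 → close Dunmere (overflow 11)
  24÷3 = 8 each, +1 to first 0
Round 4: Ashgrove=21 Hollowpine=24 Juniper=18 → close Hollowpine (overflow 16)
  24÷2 = 12 each, +1 to first 0
Round 5: Ashgrove=33 Juniper=30 → close Juniper (overflow 24)
  30÷1 = 30 each, +1 to first 0

Closure order: Greywater, Cedarfen, Dunmere, Hollowpine, Juniper
Last habitat: Ashgrove with 63 animals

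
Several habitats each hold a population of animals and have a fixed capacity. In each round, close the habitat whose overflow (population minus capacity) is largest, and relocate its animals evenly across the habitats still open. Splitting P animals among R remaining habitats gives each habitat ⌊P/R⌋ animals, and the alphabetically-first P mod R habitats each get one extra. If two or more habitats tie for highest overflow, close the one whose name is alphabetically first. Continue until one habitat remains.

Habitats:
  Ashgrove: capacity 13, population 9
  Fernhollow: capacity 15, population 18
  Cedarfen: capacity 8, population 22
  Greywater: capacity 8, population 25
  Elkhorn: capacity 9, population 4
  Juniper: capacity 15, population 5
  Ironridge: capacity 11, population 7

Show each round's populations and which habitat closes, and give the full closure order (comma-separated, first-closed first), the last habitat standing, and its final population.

Closure order: Greywater, Cedarfen, Fernhollow, Ashgrove, Ironridge, Elkhorn
Last habitat: Juniper with 90 animals

Round 1: Ashgrove=9 Cedarfen=22 Elkhorn=4 Fernhollow=18 Greywater=25 Ironridge=7 Juniper=5 → close Greywater (overflow 17)
  25÷6 = 4 each, +1 to first 1
Round 2: Ashgrove=14 Cedarfen=26 Elkhorn=8 Fernhollow=22 Ironridge=11 Juniper=9 → close Cedarfen (overflow 18)
  26÷5 = 5 each, +1 to first 1
Round 3: Ashgrove=20 Elkhorn=13 Fernhollow=27 Ironridge=16 Juniper=14 → close Fernhollow (overflow 12)
  27÷4 = 6 each, +1 to first 3
Round 4: Ashgrove=27 Elkhorn=20 Ironridge=23 Juniper=20 → close Ashgrove (overflow 14)
  27÷3 = 9 each, +1 to first 0
Round 5: Elkhorn=29 Ironridge=32 Juniper=29 → close Ironridge (overflow 21)
  32÷2 = 16 each, +1 to first 0
Round 6: Elkhorn=45 Juniper=45 → close Elkhorn (overflow 36)
  45÷1 = 45 each, +1 to first 0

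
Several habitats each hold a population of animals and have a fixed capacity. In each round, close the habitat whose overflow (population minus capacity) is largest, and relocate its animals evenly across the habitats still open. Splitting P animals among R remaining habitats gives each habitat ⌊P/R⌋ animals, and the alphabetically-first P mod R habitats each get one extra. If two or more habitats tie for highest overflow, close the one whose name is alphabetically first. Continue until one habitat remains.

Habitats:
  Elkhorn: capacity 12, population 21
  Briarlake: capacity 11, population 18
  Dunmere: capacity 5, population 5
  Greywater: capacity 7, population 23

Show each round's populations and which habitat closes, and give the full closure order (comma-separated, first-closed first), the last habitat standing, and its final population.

Closure order: Greywater, Elkhorn, Briarlake
Last habitat: Dunmere with 67 animals

Round 1: Briarlake=18 Dunmere=5 Elkhorn=21 Greywater=23 → close Greywater (overflow 16)
  23÷3 = 7 each, +1 to first 2
Round 2: Briarlake=26 Dunmere=13 Elkhorn=28 → close Elkhorn (overflow 16)
  28÷2 = 14 each, +1 to first 0
Round 3: Briarlake=40 Dunmere=27 → close Briarlake (overflow 29)
  40÷1 = 40 each, +1 to first 0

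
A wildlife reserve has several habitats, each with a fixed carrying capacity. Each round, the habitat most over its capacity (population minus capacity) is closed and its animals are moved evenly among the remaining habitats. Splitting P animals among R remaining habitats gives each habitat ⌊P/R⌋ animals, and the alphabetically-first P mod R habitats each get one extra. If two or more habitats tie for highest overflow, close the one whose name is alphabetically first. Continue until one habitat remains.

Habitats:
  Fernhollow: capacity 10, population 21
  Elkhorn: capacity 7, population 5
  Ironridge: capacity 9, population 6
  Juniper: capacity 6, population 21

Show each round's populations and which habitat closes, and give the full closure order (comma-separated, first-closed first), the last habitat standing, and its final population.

Round 1: Elkhorn=5 Fernhollow=21 Ironridge=6 Juniper=21 → close Juniper (overflow 15)
  21÷3 = 7 each, +1 to first 0
Round 2: Elkhorn=12 Fernhollow=28 Ironridge=13 → close Fernhollow (overflow 18)
  28÷2 = 14 each, +1 to first 0
Round 3: Elkhorn=26 Ironridge=27 → close Elkhorn (overflow 19)
  26÷1 = 26 each, +1 to first 0

Closure order: Juniper, Fernhollow, Elkhorn
Last habitat: Ironridge with 53 animals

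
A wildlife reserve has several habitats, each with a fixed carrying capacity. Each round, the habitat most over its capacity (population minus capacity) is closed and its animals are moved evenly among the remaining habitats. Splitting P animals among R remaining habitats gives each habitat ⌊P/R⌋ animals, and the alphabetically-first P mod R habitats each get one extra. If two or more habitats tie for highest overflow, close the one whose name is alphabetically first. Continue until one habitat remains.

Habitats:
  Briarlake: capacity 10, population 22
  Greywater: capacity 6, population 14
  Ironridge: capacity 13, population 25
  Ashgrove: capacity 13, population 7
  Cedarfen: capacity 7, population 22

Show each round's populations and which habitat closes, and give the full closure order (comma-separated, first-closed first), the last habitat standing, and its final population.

Closure order: Cedarfen, Briarlake, Ironridge, Greywater
Last habitat: Ashgrove with 90 animals

Round 1: Ashgrove=7 Briarlake=22 Cedarfen=22 Greywater=14 Ironridge=25 → close Cedarfen (overflow 15)
  22÷4 = 5 each, +1 to first 2
Round 2: Ashgrove=13 Briarlake=28 Greywater=19 Ironridge=30 → close Briarlake (overflow 18)
  28÷3 = 9 each, +1 to first 1
Round 3: Ashgrove=23 Greywater=28 Ironridge=39 → close Ironridge (overflow 26)
  39÷2 = 19 each, +1 to first 1
Round 4: Ashgrove=43 Greywater=47 → close Greywater (overflow 41)
  47÷1 = 47 each, +1 to first 0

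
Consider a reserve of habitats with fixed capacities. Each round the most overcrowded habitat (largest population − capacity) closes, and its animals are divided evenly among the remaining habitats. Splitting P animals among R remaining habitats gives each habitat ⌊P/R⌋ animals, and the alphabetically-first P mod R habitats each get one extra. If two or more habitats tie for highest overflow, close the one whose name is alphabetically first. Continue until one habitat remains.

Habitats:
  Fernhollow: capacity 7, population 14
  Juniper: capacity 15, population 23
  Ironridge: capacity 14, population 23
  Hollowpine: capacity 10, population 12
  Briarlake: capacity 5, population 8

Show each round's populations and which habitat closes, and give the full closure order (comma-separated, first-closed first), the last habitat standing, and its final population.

Round 1: Briarlake=8 Fernhollow=14 Hollowpine=12 Ironridge=23 Juniper=23 → close Ironridge (overflow 9)
  23÷4 = 5 each, +1 to first 3
Round 2: Briarlake=14 Fernhollow=20 Hollowpine=18 Juniper=28 → close Fernhollow (overflow 13)
  20÷3 = 6 each, +1 to first 2
Round 3: Briarlake=21 Hollowpine=25 Juniper=34 → close Juniper (overflow 19)
  34÷2 = 17 each, +1 to first 0
Round 4: Briarlake=38 Hollowpine=42 → close Briarlake (overflow 33)
  38÷1 = 38 each, +1 to first 0

Closure order: Ironridge, Fernhollow, Juniper, Briarlake
Last habitat: Hollowpine with 80 animals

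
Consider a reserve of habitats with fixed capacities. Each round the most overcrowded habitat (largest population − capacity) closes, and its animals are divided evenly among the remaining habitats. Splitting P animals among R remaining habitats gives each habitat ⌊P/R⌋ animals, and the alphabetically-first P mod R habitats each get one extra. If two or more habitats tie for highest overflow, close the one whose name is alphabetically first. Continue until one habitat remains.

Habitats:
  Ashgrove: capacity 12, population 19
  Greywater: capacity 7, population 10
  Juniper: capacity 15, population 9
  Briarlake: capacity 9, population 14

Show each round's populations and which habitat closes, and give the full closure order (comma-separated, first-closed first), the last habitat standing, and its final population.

Round 1: Ashgrove=19 Briarlake=14 Greywater=10 Juniper=9 → close Ashgrove (overflow 7)
  19÷3 = 6 each, +1 to first 1
Round 2: Briarlake=21 Greywater=16 Juniper=15 → close Briarlake (overflow 12)
  21÷2 = 10 each, +1 to first 1
Round 3: Greywater=27 Juniper=25 → close Greywater (overflow 20)
  27÷1 = 27 each, +1 to first 0

Closure order: Ashgrove, Briarlake, Greywater
Last habitat: Juniper with 52 animals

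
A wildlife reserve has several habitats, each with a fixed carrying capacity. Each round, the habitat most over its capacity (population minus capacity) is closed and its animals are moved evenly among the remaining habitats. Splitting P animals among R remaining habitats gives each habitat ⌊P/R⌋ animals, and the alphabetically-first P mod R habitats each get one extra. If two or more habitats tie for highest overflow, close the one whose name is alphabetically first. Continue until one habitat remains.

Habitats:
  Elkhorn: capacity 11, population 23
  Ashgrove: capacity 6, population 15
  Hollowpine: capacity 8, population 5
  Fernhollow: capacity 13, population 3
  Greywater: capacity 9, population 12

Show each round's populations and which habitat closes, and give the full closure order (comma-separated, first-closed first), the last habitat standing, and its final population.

Closure order: Elkhorn, Ashgrove, Greywater, Hollowpine
Last habitat: Fernhollow with 58 animals

Round 1: Ashgrove=15 Elkhorn=23 Fernhollow=3 Greywater=12 Hollowpine=5 → close Elkhorn (overflow 12)
  23÷4 = 5 each, +1 to first 3
Round 2: Ashgrove=21 Fernhollow=9 Greywater=18 Hollowpine=10 → close Ashgrove (overflow 15)
  21÷3 = 7 each, +1 to first 0
Round 3: Fernhollow=16 Greywater=25 Hollowpine=17 → close Greywater (overflow 16)
  25÷2 = 12 each, +1 to first 1
Round 4: Fernhollow=29 Hollowpine=29 → close Hollowpine (overflow 21)
  29÷1 = 29 each, +1 to first 0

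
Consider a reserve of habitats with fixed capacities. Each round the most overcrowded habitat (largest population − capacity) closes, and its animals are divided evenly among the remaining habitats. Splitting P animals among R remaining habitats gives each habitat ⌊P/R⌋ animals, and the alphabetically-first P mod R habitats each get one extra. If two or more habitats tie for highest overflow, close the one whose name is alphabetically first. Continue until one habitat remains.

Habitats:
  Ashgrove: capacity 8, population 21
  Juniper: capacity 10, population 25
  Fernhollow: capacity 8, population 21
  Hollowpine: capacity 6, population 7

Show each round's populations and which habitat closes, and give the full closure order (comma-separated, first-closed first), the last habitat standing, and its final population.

Closure order: Juniper, Ashgrove, Fernhollow
Last habitat: Hollowpine with 74 animals

Round 1: Ashgrove=21 Fernhollow=21 Hollowpine=7 Juniper=25 → close Juniper (overflow 15)
  25÷3 = 8 each, +1 to first 1
Round 2: Ashgrove=30 Fernhollow=29 Hollowpine=15 → close Ashgrove (overflow 22)
  30÷2 = 15 each, +1 to first 0
Round 3: Fernhollow=44 Hollowpine=30 → close Fernhollow (overflow 36)
  44÷1 = 44 each, +1 to first 0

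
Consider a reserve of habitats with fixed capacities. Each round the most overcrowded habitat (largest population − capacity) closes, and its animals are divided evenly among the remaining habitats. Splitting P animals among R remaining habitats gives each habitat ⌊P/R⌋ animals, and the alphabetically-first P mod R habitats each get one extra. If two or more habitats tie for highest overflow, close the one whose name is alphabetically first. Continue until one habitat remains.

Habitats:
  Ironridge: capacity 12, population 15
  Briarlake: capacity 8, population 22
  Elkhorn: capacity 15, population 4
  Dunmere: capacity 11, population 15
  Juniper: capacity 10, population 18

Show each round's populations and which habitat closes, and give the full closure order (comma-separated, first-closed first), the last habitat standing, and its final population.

Closure order: Briarlake, Juniper, Dunmere, Ironridge
Last habitat: Elkhorn with 74 animals

Round 1: Briarlake=22 Dunmere=15 Elkhorn=4 Ironridge=15 Juniper=18 → close Briarlake (overflow 14)
  22÷4 = 5 each, +1 to first 2
Round 2: Dunmere=21 Elkhorn=10 Ironridge=20 Juniper=23 → close Juniper (overflow 13)
  23÷3 = 7 each, +1 to first 2
Round 3: Dunmere=29 Elkhorn=18 Ironridge=27 → close Dunmere (overflow 18)
  29÷2 = 14 each, +1 to first 1
Round 4: Elkhorn=33 Ironridge=41 → close Ironridge (overflow 29)
  41÷1 = 41 each, +1 to first 0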